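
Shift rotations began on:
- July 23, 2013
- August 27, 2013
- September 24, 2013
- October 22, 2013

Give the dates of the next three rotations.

November 26, 2013; December 24, 2013; January 28, 2014

Gaps: 35, 28, 28 days — a mix of 28 and 35. Every date is a Tuesday.
Each is the 4th Tuesday of its month.
4th Tuesday of November 2013: November 26, 2013.
December 2013 — 4th Tuesday is December 24, 2013.
4th Tuesday of January 2014: January 28, 2014.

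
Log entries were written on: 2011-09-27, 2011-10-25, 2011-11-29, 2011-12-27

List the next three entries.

2012-01-31, 2012-02-28, 2012-03-27

These are Tuesdays with 28, 35, 28-day gaps.
Each is the final Tuesday of its month — 2011-11-29 is past the 28th, so '4th Tuesday' doesn't fit.
Last Tuesday of January 2012: 2012-01-31.
Last Tuesday of February 2012: 2012-02-28.
March 2012 ends with Tuesday 2012-03-27.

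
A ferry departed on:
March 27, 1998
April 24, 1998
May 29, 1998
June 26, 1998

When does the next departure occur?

July 31, 1998

These are Fridays with 28, 35, 28-day gaps.
Each is the final Friday of its month — May 29, 1998 is past the 28th, so '4th Friday' doesn't fit.
July 1998 ends with Friday July 31, 1998.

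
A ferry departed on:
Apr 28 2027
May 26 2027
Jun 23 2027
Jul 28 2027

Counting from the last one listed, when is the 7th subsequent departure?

Feb 23 2028

All dates are Wednesdays, 28, 28, 35 days apart.
Specifically, the 4th Wednesday of each month.
August 2027 — 4th Wednesday is Aug 25 2027.
September 2027 — 4th Wednesday is Sep 22 2027.
October 2027 — 4th Wednesday is Oct 27 2027.
November 2027 — 4th Wednesday is Nov 24 2027.
December 2027 — 4th Wednesday is Dec 22 2027.
4th Wednesday of January 2028: Jan 26 2028.
February 2028 — 4th Wednesday is Feb 23 2028.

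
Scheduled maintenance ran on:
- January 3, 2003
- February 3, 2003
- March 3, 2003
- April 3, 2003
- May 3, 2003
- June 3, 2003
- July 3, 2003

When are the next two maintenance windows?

August 3, 2003; September 3, 2003

The day-of-month is always 3 (31, 28, 31, 30, 31, 30 days between events).
So this recurs on the 3rd of each month.
Next: August 2003 → August 3, 2003.
Next: September 2003 → September 3, 2003.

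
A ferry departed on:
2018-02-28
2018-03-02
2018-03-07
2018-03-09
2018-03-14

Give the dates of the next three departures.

2018-03-16, 2018-03-21, 2018-03-23

Every event lands on a Wednesday or Friday (gaps cycle 2, 5, 2, 5).
So the schedule is: every Wednesday and Friday.
The following Friday is 2018-03-16.
Next Wednesday: 2018-03-21.
Next Friday: 2018-03-23.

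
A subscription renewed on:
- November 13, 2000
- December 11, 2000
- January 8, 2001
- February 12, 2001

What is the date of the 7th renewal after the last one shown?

All dates are Mondays, 28, 28, 35 days apart.
Specifically, the 2nd Monday of each month.
2nd Monday of March 2001: March 12, 2001.
2nd Monday of April 2001: April 9, 2001.
2nd Monday of May 2001: May 14, 2001.
June 2001 — 2nd Monday is June 11, 2001.
2nd Monday of July 2001: July 9, 2001.
August 2001 — 2nd Monday is August 13, 2001.
September 2001 — 2nd Monday is September 10, 2001.

September 10, 2001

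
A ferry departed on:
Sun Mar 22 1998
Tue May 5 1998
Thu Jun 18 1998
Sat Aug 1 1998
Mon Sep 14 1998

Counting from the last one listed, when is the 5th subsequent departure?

Gaps between consecutive events: 44, 44, 44, 44 days — a constant 44-day interval.
Mon Sep 14 1998 + 44 days = Wed Oct 28 1998.
Wed Oct 28 1998 + 44 days = Fri Dec 11 1998.
Fri Dec 11 1998 + 44 days = Sun Jan 24 1999.
Sun Jan 24 1999 + 44 days = Tue Mar 9 1999.
Tue Mar 9 1999 + 44 days = Thu Apr 22 1999.

Thu Apr 22 1999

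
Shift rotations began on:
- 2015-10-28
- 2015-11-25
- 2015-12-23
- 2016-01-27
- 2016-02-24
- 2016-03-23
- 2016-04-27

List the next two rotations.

Gaps: 28, 28, 35, 28, 28, 35 days — a mix of 28 and 35. Every date is a Wednesday.
Each is the 4th Wednesday of its month.
May 2016 — 4th Wednesday is 2016-05-25.
June 2016 — 4th Wednesday is 2016-06-22.

2016-05-25, 2016-06-22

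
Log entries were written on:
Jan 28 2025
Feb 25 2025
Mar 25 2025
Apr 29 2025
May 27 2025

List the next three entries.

Every date is a Tuesday; gaps 28, 28, 35, 28 days.
Each is the last Tuesday of its month (at least one falls on the 29th or later, ruling out '4th Tuesday').
June 2025 ends with Tuesday Jun 24 2025.
Last Tuesday of July 2025: Jul 29 2025.
August 2025 ends with Tuesday Aug 26 2025.

Jun 24 2025, Jul 29 2025, Aug 26 2025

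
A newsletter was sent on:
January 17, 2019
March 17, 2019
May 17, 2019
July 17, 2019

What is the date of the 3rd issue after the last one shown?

Each date is the 17th; the gaps (59, 61, 61) track the month lengths.
The rule is the 17th of every 2 months.
September 2019: September 17, 2019.
Next: November 2019 → November 17, 2019.
Next: January 2020 → January 17, 2020.

January 17, 2020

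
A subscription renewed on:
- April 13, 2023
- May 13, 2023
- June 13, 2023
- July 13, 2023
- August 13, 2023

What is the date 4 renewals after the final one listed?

Each date is the 13th; the gaps (30, 31, 30, 31) track the month lengths.
The rule is the 13th of each month.
September 2023: September 13, 2023.
Next: October 2023 → October 13, 2023.
November 2023: November 13, 2023.
Next: December 2023 → December 13, 2023.

December 13, 2023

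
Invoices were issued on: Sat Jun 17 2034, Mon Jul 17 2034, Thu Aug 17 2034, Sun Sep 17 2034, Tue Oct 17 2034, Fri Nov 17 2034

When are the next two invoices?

Each date is the 17th; the gaps (30, 31, 31, 30, 31) track the month lengths.
The rule is the 17th of each month.
December 2034: Sun Dec 17 2034.
Next: January 2035 → Wed Jan 17 2035.

Sun Dec 17 2034, Wed Jan 17 2035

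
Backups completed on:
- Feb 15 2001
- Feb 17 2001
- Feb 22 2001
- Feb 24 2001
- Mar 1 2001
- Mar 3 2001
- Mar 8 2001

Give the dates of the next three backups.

Every event lands on a Thursday or Saturday (gaps cycle 2, 5, 2, 5, 2, 5).
So the schedule is: every Thursday and Saturday.
Next Saturday: Mar 10 2001.
Next Thursday: Mar 15 2001.
Next Saturday: Mar 17 2001.

Mar 10 2001, Mar 15 2001, Mar 17 2001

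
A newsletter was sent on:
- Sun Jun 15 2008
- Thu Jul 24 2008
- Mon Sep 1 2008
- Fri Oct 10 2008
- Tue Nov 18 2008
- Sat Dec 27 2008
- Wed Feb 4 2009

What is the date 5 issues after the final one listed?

Gaps between consecutive events: 39, 39, 39, 39, 39, 39 days — a constant 39-day interval.
Wed Feb 4 2009 + 39 days = Sun Mar 15 2009.
Sun Mar 15 2009 + 39 days = Thu Apr 23 2009.
Thu Apr 23 2009 + 39 days = Mon Jun 1 2009.
Mon Jun 1 2009 + 39 days = Fri Jul 10 2009.
Fri Jul 10 2009 + 39 days = Tue Aug 18 2009.

Tue Aug 18 2009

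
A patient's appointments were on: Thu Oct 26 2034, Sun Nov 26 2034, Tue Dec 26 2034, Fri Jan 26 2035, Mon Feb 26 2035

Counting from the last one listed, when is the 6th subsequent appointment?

Sun Aug 26 2035

Each date is the 26th; the gaps (31, 30, 31, 31) track the month lengths.
The rule is the 26th of each month.
Next: March 2035 → Mon Mar 26 2035.
April 2035: Thu Apr 26 2035.
Next: May 2035 → Sat May 26 2035.
June 2035: Tue Jun 26 2035.
Next: July 2035 → Thu Jul 26 2035.
Next: August 2035 → Sun Aug 26 2035.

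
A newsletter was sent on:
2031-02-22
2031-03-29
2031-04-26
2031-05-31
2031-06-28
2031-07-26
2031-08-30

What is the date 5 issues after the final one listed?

2032-01-31

Every date is a Saturday; gaps 35, 28, 35, 28, 28, 35 days.
Each is the last Saturday of its month (at least one falls on the 29th or later, ruling out '4th Saturday').
September 2031 ends with Saturday 2031-09-27.
Last Saturday of October 2031: 2031-10-25.
Last Saturday of November 2031: 2031-11-29.
December 2031 ends with Saturday 2031-12-27.
January 2032 ends with Saturday 2032-01-31.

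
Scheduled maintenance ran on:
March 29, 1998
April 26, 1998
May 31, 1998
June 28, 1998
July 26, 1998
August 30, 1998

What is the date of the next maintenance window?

September 27, 1998

Every date is a Sunday; gaps 28, 35, 28, 28, 35 days.
Each is the last Sunday of its month (at least one falls on the 29th or later, ruling out '4th Sunday').
September 1998 ends with Sunday September 27, 1998.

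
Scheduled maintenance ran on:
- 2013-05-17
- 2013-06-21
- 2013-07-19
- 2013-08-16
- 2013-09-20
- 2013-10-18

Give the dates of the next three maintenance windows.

All dates are Fridays, 35, 28, 28, 35, 28 days apart.
Specifically, the 3rd Friday of each month.
3rd Friday of November 2013: 2013-11-15.
3rd Friday of December 2013: 2013-12-20.
January 2014 — 3rd Friday is 2014-01-17.

2013-11-15, 2013-12-20, 2014-01-17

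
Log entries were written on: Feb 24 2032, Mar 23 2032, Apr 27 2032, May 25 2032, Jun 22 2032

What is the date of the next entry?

These are Tuesdays at 28- or 35-day spacing (28, 35, 28, 28).
The pattern: 4th Tuesday of the month.
4th Tuesday of July 2032: Jul 27 2032.

Jul 27 2032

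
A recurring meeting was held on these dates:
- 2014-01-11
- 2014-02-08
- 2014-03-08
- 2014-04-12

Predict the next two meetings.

2014-05-10, 2014-06-14

These are Saturdays at 28- or 35-day spacing (28, 28, 35).
The pattern: 2nd Saturday of the month.
May 2014 — 2nd Saturday is 2014-05-10.
2nd Saturday of June 2014: 2014-06-14.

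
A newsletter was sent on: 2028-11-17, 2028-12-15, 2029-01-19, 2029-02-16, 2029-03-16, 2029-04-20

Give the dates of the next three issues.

All dates are Fridays, 28, 35, 28, 28, 35 days apart.
Specifically, the 3rd Friday of each month.
May 2029 — 3rd Friday is 2029-05-18.
3rd Friday of June 2029: 2029-06-15.
3rd Friday of July 2029: 2029-07-20.

2029-05-18, 2029-06-15, 2029-07-20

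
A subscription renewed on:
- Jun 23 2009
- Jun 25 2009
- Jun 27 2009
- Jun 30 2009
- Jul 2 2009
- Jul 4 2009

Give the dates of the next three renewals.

Every event lands on a Tuesday or Thursday or Saturday (gaps cycle 2, 2, 3, 2, 2).
So the schedule is: every Tuesday, Thursday and Saturday.
Next Tuesday: Jul 7 2009.
Next Thursday: Jul 9 2009.
The following Saturday is Jul 11 2009.

Jul 7 2009, Jul 9 2009, Jul 11 2009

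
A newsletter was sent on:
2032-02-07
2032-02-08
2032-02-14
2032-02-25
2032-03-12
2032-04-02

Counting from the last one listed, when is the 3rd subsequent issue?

Intervals are 1, 6, 11, 16, 21 days — an arithmetic progression with common difference 5.
Next gap: 26 days. 2032-04-02 + 26 days = 2032-04-28.
Next gap: 31 days. 2032-04-28 + 31 days = 2032-05-29.
Next gap: 36 days. 2032-05-29 + 36 days = 2032-07-04.

2032-07-04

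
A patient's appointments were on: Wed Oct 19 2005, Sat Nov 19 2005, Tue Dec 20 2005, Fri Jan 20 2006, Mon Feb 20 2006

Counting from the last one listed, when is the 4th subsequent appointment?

Gaps between consecutive events: 31, 31, 31, 31 days — a constant 31-day interval.
Mon Feb 20 2006 + 31 days = Thu Mar 23 2006.
Thu Mar 23 2006 + 31 days = Sun Apr 23 2006.
Sun Apr 23 2006 + 31 days = Wed May 24 2006.
Wed May 24 2006 + 31 days = Sat Jun 24 2006.

Sat Jun 24 2006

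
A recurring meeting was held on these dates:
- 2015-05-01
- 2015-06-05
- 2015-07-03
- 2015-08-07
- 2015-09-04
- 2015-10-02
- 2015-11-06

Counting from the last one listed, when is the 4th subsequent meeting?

These are Fridays at 28- or 35-day spacing (35, 28, 35, 28, 28, 35).
The pattern: 1st Friday of the month.
December 2015 — 1st Friday is 2015-12-04.
1st Friday of January 2016: 2016-01-01.
1st Friday of February 2016: 2016-02-05.
1st Friday of March 2016: 2016-03-04.

2016-03-04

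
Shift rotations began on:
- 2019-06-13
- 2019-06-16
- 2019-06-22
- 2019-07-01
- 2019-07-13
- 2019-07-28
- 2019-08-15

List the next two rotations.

2019-09-05, 2019-09-29

Intervals are 3, 6, 9, 12, 15, 18 days — an arithmetic progression with common difference 3.
Next gap: 21 days. 2019-08-15 + 21 days = 2019-09-05.
Next gap: 24 days. 2019-09-05 + 24 days = 2019-09-29.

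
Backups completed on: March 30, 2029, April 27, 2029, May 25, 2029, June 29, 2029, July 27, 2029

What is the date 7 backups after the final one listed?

Every date is a Friday; gaps 28, 28, 35, 28 days.
Each is the last Friday of its month (at least one falls on the 29th or later, ruling out '4th Friday').
August 2029 ends with Friday August 31, 2029.
September 2029 ends with Friday September 28, 2029.
Last Friday of October 2029: October 26, 2029.
Last Friday of November 2029: November 30, 2029.
Last Friday of December 2029: December 28, 2029.
Last Friday of January 2030: January 25, 2030.
February 2030 ends with Friday February 22, 2030.

February 22, 2030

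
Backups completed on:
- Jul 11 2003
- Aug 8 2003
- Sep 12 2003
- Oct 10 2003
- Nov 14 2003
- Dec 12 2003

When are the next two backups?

Jan 9 2004, Feb 13 2004

These are Fridays at 28- or 35-day spacing (28, 35, 28, 35, 28).
The pattern: 2nd Friday of the month.
January 2004 — 2nd Friday is Jan 9 2004.
2nd Friday of February 2004: Feb 13 2004.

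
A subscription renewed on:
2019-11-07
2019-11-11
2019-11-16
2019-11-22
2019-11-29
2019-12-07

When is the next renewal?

Gaps: 4, 5, 6, 7, 8 days — each gap is 1 larger than the previous one.
Next gap: 9 days. 2019-12-07 + 9 days = 2019-12-16.

2019-12-16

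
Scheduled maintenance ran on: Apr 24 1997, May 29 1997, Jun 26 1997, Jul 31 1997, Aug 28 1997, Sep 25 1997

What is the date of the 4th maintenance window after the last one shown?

Jan 29 1998

All Thursdays; the gaps (35, 28, 35, 28, 28) vary with month length.
This is the last Thursday of each month.
Last Thursday of October 1997: Oct 30 1997.
November 1997 ends with Thursday Nov 27 1997.
December 1997 ends with Thursday Dec 25 1997.
January 1998 ends with Thursday Jan 29 1998.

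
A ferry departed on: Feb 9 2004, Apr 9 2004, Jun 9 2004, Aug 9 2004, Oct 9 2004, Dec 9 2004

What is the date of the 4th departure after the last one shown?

Aug 9 2005

Gaps: 60, 61, 61, 61, 61 days — not constant. Every event is on the 9th of the month.
Pattern: the 9th of every 2 months.
Next: February 2005 → Feb 9 2005.
April 2005: Apr 9 2005.
Next: June 2005 → Jun 9 2005.
August 2005: Aug 9 2005.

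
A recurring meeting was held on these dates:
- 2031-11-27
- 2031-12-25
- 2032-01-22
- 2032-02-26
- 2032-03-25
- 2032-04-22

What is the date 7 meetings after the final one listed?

All dates are Thursdays, 28, 28, 35, 28, 28 days apart.
Specifically, the 4th Thursday of each month.
4th Thursday of May 2032: 2032-05-27.
June 2032 — 4th Thursday is 2032-06-24.
4th Thursday of July 2032: 2032-07-22.
August 2032 — 4th Thursday is 2032-08-26.
September 2032 — 4th Thursday is 2032-09-23.
October 2032 — 4th Thursday is 2032-10-28.
4th Thursday of November 2032: 2032-11-25.

2032-11-25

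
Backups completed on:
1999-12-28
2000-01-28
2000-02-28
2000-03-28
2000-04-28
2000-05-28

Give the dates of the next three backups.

The day-of-month is always 28 (31, 31, 29, 31, 30 days between events).
So this recurs on the 28th of each month.
Next: June 2000 → 2000-06-28.
July 2000: 2000-07-28.
August 2000: 2000-08-28.

2000-06-28, 2000-07-28, 2000-08-28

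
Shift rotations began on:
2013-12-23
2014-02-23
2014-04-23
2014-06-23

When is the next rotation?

2014-08-23

The day-of-month is always 23 (62, 59, 61 days between events).
So this recurs on the 23rd of every 2 months.
Next: August 2014 → 2014-08-23.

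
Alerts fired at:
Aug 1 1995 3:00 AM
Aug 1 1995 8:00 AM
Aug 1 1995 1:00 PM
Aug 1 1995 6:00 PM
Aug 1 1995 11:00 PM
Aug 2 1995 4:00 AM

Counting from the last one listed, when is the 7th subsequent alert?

The interval is a steady 5 hours (5, 5, 5, 5, 5).
Aug 2 1995 4:00 AM + 5 h = Aug 2 1995 9:00 AM.
Aug 2 1995 9:00 AM + 5 h = Aug 2 1995 2:00 PM.
Aug 2 1995 2:00 PM + 5 h = Aug 2 1995 7:00 PM.
Aug 2 1995 7:00 PM + 5 h = Aug 3 1995 12:00 AM.
Aug 3 1995 12:00 AM + 5 h = Aug 3 1995 5:00 AM.
Aug 3 1995 5:00 AM + 5 h = Aug 3 1995 10:00 AM.
Aug 3 1995 10:00 AM + 5 h = Aug 3 1995 3:00 PM.

Aug 3 1995 3:00 PM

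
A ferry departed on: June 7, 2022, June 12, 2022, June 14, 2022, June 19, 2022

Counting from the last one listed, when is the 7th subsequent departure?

July 12, 2022

Gaps: 5, 2, 5 days — not constant, but cyclic with period 2.
The events fall on every Tuesday and Sunday.
The following Tuesday is June 21, 2022.
The following Sunday is June 26, 2022.
Next Tuesday: June 28, 2022.
The following Sunday is July 3, 2022.
The following Tuesday is July 5, 2022.
The following Sunday is July 10, 2022.
Next Tuesday: July 12, 2022.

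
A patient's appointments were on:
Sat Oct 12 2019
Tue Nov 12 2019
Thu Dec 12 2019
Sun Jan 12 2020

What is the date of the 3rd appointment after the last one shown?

Sun Apr 12 2020

The day-of-month is always 12 (31, 30, 31 days between events).
So this recurs on the 12th of each month.
February 2020: Wed Feb 12 2020.
March 2020: Thu Mar 12 2020.
Next: April 2020 → Sun Apr 12 2020.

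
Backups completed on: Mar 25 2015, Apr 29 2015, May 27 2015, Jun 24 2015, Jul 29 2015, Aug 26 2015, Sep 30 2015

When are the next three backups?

All Wednesdays; the gaps (35, 28, 28, 35, 28, 35) vary with month length.
This is the last Wednesday of each month.
Last Wednesday of October 2015: Oct 28 2015.
Last Wednesday of November 2015: Nov 25 2015.
Last Wednesday of December 2015: Dec 30 2015.

Oct 28 2015, Nov 25 2015, Dec 30 2015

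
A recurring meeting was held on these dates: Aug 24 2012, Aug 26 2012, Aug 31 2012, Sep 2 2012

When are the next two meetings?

Gaps: 2, 5, 2 days — not constant, but cyclic with period 2.
The events fall on every Friday and Sunday.
The following Friday is Sep 7 2012.
The following Sunday is Sep 9 2012.

Sep 7 2012, Sep 9 2012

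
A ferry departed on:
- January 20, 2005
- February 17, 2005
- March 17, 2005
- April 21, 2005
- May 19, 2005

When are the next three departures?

June 16, 2005; July 21, 2005; August 18, 2005

All dates are Thursdays, 28, 28, 35, 28 days apart.
Specifically, the 3rd Thursday of each month.
3rd Thursday of June 2005: June 16, 2005.
3rd Thursday of July 2005: July 21, 2005.
3rd Thursday of August 2005: August 18, 2005.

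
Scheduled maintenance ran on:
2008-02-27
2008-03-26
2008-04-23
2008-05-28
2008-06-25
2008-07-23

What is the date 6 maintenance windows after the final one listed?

2009-01-28

Gaps: 28, 28, 35, 28, 28 days — a mix of 28 and 35. Every date is a Wednesday.
Each is the 4th Wednesday of its month.
4th Wednesday of August 2008: 2008-08-27.
4th Wednesday of September 2008: 2008-09-24.
October 2008 — 4th Wednesday is 2008-10-22.
4th Wednesday of November 2008: 2008-11-26.
4th Wednesday of December 2008: 2008-12-24.
January 2009 — 4th Wednesday is 2009-01-28.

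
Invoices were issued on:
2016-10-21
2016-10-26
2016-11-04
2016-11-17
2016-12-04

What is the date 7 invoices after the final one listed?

The spacing grows by 4 each time: 5, 9, 13, 17 days.
Next gap: 21 days. 2016-12-04 + 21 days = 2016-12-25.
Next gap: 25 days. 2016-12-25 + 25 days = 2017-01-19.
Next gap: 29 days. 2017-01-19 + 29 days = 2017-02-17.
Next gap: 33 days. 2017-02-17 + 33 days = 2017-03-22.
Next gap: 37 days. 2017-03-22 + 37 days = 2017-04-28.
Next gap: 41 days. 2017-04-28 + 41 days = 2017-06-08.
Next gap: 45 days. 2017-06-08 + 45 days = 2017-07-23.

2017-07-23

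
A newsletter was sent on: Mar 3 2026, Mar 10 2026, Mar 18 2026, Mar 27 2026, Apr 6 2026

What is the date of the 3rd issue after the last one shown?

Gaps: 7, 8, 9, 10 days — each gap is 1 larger than the previous one.
Next gap: 11 days. Apr 6 2026 + 11 days = Apr 17 2026.
Next gap: 12 days. Apr 17 2026 + 12 days = Apr 29 2026.
Next gap: 13 days. Apr 29 2026 + 13 days = May 12 2026.

May 12 2026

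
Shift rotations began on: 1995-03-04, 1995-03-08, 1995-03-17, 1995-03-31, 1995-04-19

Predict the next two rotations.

The spacing grows by 5 each time: 4, 9, 14, 19 days.
Next gap: 24 days. 1995-04-19 + 24 days = 1995-05-13.
Next gap: 29 days. 1995-05-13 + 29 days = 1995-06-11.

1995-05-13, 1995-06-11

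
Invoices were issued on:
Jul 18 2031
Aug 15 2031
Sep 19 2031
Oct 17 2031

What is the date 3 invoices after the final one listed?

All dates are Fridays, 28, 35, 28 days apart.
Specifically, the 3rd Friday of each month.
3rd Friday of November 2031: Nov 21 2031.
3rd Friday of December 2031: Dec 19 2031.
3rd Friday of January 2032: Jan 16 2032.

Jan 16 2032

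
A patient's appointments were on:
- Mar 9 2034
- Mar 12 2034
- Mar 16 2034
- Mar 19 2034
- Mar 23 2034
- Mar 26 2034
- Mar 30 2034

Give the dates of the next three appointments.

Apr 2 2034, Apr 6 2034, Apr 9 2034

Every event lands on a Thursday or Sunday (gaps cycle 3, 4, 3, 4, 3, 4).
So the schedule is: every Thursday and Sunday.
The following Sunday is Apr 2 2034.
Next Thursday: Apr 6 2034.
The following Sunday is Apr 9 2034.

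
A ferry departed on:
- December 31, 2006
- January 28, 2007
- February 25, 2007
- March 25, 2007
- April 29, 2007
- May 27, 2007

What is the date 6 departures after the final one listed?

These are Sundays with 28, 28, 28, 35, 28-day gaps.
Each is the final Sunday of its month — December 31, 2006 is past the 28th, so '4th Sunday' doesn't fit.
Last Sunday of June 2007: June 24, 2007.
July 2007 ends with Sunday July 29, 2007.
August 2007 ends with Sunday August 26, 2007.
September 2007 ends with Sunday September 30, 2007.
October 2007 ends with Sunday October 28, 2007.
November 2007 ends with Sunday November 25, 2007.

November 25, 2007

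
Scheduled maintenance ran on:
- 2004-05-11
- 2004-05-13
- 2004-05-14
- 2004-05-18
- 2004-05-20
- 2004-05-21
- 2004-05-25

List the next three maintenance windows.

2004-05-27, 2004-05-28, 2004-06-01

Every event lands on a Tuesday or Thursday or Friday (gaps cycle 2, 1, 4, 2, 1, 4).
So the schedule is: every Tuesday, Thursday and Friday.
Next Thursday: 2004-05-27.
The following Friday is 2004-05-28.
The following Tuesday is 2004-06-01.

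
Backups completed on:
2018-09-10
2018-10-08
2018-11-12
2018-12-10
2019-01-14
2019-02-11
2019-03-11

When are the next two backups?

All dates are Mondays, 28, 35, 28, 35, 28, 28 days apart.
Specifically, the 2nd Monday of each month.
2nd Monday of April 2019: 2019-04-08.
May 2019 — 2nd Monday is 2019-05-13.

2019-04-08, 2019-05-13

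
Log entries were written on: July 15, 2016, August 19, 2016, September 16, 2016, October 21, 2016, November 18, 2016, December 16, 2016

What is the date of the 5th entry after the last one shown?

May 19, 2017

Gaps: 35, 28, 35, 28, 28 days — a mix of 28 and 35. Every date is a Friday.
Each is the 3rd Friday of its month.
January 2017 — 3rd Friday is January 20, 2017.
3rd Friday of February 2017: February 17, 2017.
3rd Friday of March 2017: March 17, 2017.
3rd Friday of April 2017: April 21, 2017.
3rd Friday of May 2017: May 19, 2017.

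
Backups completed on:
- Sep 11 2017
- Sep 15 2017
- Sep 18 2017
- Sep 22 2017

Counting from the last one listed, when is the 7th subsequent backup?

Gaps: 4, 3, 4 days — not constant, but cyclic with period 2.
The events fall on every Monday and Friday.
The following Monday is Sep 25 2017.
Next Friday: Sep 29 2017.
The following Monday is Oct 2 2017.
The following Friday is Oct 6 2017.
Next Monday: Oct 9 2017.
Next Friday: Oct 13 2017.
The following Monday is Oct 16 2017.

Oct 16 2017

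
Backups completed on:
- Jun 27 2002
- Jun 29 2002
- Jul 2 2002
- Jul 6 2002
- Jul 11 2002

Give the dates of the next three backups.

Gaps: 2, 3, 4, 5 days — each gap is 1 larger than the previous one.
Next gap: 6 days. Jul 11 2002 + 6 days = Jul 17 2002.
Next gap: 7 days. Jul 17 2002 + 7 days = Jul 24 2002.
Next gap: 8 days. Jul 24 2002 + 8 days = Aug 1 2002.

Jul 17 2002, Jul 24 2002, Aug 1 2002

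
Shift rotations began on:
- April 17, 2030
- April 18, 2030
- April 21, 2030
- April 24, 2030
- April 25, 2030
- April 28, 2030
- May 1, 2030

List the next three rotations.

May 2, 2030; May 5, 2030; May 8, 2030

Gaps: 1, 3, 3, 1, 3, 3 days — not constant, but cyclic with period 3.
The events fall on every Wednesday, Thursday and Sunday.
The following Thursday is May 2, 2030.
Next Sunday: May 5, 2030.
The following Wednesday is May 8, 2030.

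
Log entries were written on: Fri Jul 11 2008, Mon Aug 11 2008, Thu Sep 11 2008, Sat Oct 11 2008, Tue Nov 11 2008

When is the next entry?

Thu Dec 11 2008

Gaps: 31, 31, 30, 31 days — not constant. Every event is on the 11th of the month.
Pattern: the 11th of each month.
December 2008: Thu Dec 11 2008.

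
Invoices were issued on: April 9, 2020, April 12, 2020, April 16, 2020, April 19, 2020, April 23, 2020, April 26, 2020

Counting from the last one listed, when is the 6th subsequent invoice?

The gap pattern 3, 4, 3, 4, 3 repeats every 2 events.
These are the Thursdays and Sundays of each week.
The following Thursday is April 30, 2020.
Next Sunday: May 3, 2020.
The following Thursday is May 7, 2020.
The following Sunday is May 10, 2020.
Next Thursday: May 14, 2020.
Next Sunday: May 17, 2020.

May 17, 2020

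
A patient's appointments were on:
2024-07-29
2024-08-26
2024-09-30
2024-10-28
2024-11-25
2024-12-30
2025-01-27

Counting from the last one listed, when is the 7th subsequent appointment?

All Mondays; the gaps (28, 35, 28, 28, 35, 28) vary with month length.
This is the last Monday of each month.
Last Monday of February 2025: 2025-02-24.
Last Monday of March 2025: 2025-03-31.
April 2025 ends with Monday 2025-04-28.
May 2025 ends with Monday 2025-05-26.
June 2025 ends with Monday 2025-06-30.
Last Monday of July 2025: 2025-07-28.
Last Monday of August 2025: 2025-08-25.

2025-08-25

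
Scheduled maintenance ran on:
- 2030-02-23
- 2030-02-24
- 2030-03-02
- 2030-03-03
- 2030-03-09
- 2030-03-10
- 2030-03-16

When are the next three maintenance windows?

2030-03-17, 2030-03-23, 2030-03-24

The gap pattern 1, 6, 1, 6, 1, 6 repeats every 2 events.
These are the Saturdays and Sundays of each week.
Next Sunday: 2030-03-17.
Next Saturday: 2030-03-23.
The following Sunday is 2030-03-24.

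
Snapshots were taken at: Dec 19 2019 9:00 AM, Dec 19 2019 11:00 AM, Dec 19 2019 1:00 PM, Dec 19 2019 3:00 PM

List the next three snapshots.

Spacing: 2, 2, 2 h — constant 2 h.
Dec 19 2019 3:00 PM + 2 h = Dec 19 2019 5:00 PM.
Dec 19 2019 5:00 PM + 2 h = Dec 19 2019 7:00 PM.
Dec 19 2019 7:00 PM + 2 h = Dec 19 2019 9:00 PM.

Dec 19 2019 5:00 PM, Dec 19 2019 7:00 PM, Dec 19 2019 9:00 PM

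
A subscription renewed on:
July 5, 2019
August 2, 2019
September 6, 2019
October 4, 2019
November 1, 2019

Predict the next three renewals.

Gaps: 28, 35, 28, 28 days — a mix of 28 and 35. Every date is a Friday.
Each is the 1st Friday of its month.
December 2019 — 1st Friday is December 6, 2019.
January 2020 — 1st Friday is January 3, 2020.
February 2020 — 1st Friday is February 7, 2020.

December 6, 2019; January 3, 2020; February 7, 2020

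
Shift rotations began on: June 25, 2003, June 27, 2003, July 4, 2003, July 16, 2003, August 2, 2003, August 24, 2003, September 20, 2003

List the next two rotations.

October 22, 2003; November 28, 2003

The spacing grows by 5 each time: 2, 7, 12, 17, 22, 27 days.
Next gap: 32 days. September 20, 2003 + 32 days = October 22, 2003.
Next gap: 37 days. October 22, 2003 + 37 days = November 28, 2003.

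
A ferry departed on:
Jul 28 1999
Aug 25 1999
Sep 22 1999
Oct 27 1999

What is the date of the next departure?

These are Wednesdays at 28- or 35-day spacing (28, 28, 35).
The pattern: 4th Wednesday of the month.
November 1999 — 4th Wednesday is Nov 24 1999.

Nov 24 1999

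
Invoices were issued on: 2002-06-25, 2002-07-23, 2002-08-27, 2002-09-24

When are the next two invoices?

These are Tuesdays at 28- or 35-day spacing (28, 35, 28).
The pattern: 4th Tuesday of the month.
October 2002 — 4th Tuesday is 2002-10-22.
4th Tuesday of November 2002: 2002-11-26.

2002-10-22, 2002-11-26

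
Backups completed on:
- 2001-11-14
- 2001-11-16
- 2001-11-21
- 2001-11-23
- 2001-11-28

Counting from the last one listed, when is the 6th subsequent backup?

Gaps: 2, 5, 2, 5 days — not constant, but cyclic with period 2.
The events fall on every Wednesday and Friday.
Next Friday: 2001-11-30.
Next Wednesday: 2001-12-05.
Next Friday: 2001-12-07.
Next Wednesday: 2001-12-12.
The following Friday is 2001-12-14.
Next Wednesday: 2001-12-19.

2001-12-19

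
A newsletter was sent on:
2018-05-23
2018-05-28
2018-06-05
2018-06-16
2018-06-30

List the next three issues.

2018-07-17, 2018-08-06, 2018-08-29

Gaps: 5, 8, 11, 14 days — each gap is 3 larger than the previous one.
Next gap: 17 days. 2018-06-30 + 17 days = 2018-07-17.
Next gap: 20 days. 2018-07-17 + 20 days = 2018-08-06.
Next gap: 23 days. 2018-08-06 + 23 days = 2018-08-29.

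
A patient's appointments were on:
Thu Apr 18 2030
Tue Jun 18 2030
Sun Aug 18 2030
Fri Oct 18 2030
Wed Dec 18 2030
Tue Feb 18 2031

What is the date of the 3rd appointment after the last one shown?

Mon Aug 18 2031

Gaps: 61, 61, 61, 61, 62 days — not constant. Every event is on the 18th of the month.
Pattern: the 18th of every 2 months.
Next: April 2031 → Fri Apr 18 2031.
June 2031: Wed Jun 18 2031.
August 2031: Mon Aug 18 2031.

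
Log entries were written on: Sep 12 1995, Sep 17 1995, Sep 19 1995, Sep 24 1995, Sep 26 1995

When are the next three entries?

Gaps: 5, 2, 5, 2 days — not constant, but cyclic with period 2.
The events fall on every Tuesday and Sunday.
The following Sunday is Oct 1 1995.
Next Tuesday: Oct 3 1995.
Next Sunday: Oct 8 1995.

Oct 1 1995, Oct 3 1995, Oct 8 1995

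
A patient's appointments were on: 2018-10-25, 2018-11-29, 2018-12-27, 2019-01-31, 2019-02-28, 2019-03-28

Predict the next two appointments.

These are Thursdays with 35, 28, 35, 28, 28-day gaps.
Each is the final Thursday of its month — 2018-11-29 is past the 28th, so '4th Thursday' doesn't fit.
Last Thursday of April 2019: 2019-04-25.
Last Thursday of May 2019: 2019-05-30.

2019-04-25, 2019-05-30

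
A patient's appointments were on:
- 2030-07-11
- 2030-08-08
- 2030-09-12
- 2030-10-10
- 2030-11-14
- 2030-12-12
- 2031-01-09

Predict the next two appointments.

All dates are Thursdays, 28, 35, 28, 35, 28, 28 days apart.
Specifically, the 2nd Thursday of each month.
2nd Thursday of February 2031: 2031-02-13.
March 2031 — 2nd Thursday is 2031-03-13.

2031-02-13, 2031-03-13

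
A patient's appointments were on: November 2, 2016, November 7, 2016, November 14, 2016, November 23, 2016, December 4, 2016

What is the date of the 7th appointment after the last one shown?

Gaps: 5, 7, 9, 11 days — each gap is 2 larger than the previous one.
Next gap: 13 days. December 4, 2016 + 13 days = December 17, 2016.
Next gap: 15 days. December 17, 2016 + 15 days = January 1, 2017.
Next gap: 17 days. January 1, 2017 + 17 days = January 18, 2017.
Next gap: 19 days. January 18, 2017 + 19 days = February 6, 2017.
Next gap: 21 days. February 6, 2017 + 21 days = February 27, 2017.
Next gap: 23 days. February 27, 2017 + 23 days = March 22, 2017.
Next gap: 25 days. March 22, 2017 + 25 days = April 16, 2017.

April 16, 2017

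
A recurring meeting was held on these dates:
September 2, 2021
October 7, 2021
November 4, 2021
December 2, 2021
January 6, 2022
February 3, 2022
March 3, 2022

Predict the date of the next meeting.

These are Thursdays at 28- or 35-day spacing (35, 28, 28, 35, 28, 28).
The pattern: 1st Thursday of the month.
1st Thursday of April 2022: April 7, 2022.

April 7, 2022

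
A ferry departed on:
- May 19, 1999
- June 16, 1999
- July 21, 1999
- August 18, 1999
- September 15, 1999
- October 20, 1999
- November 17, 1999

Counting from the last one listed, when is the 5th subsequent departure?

April 19, 2000

Gaps: 28, 35, 28, 28, 35, 28 days — a mix of 28 and 35. Every date is a Wednesday.
Each is the 3rd Wednesday of its month.
3rd Wednesday of December 1999: December 15, 1999.
3rd Wednesday of January 2000: January 19, 2000.
3rd Wednesday of February 2000: February 16, 2000.
3rd Wednesday of March 2000: March 15, 2000.
3rd Wednesday of April 2000: April 19, 2000.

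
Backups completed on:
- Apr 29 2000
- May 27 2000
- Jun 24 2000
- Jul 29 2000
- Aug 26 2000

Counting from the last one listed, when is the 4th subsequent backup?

These are Saturdays with 28, 28, 35, 28-day gaps.
Each is the final Saturday of its month — Apr 29 2000 is past the 28th, so '4th Saturday' doesn't fit.
Last Saturday of September 2000: Sep 30 2000.
Last Saturday of October 2000: Oct 28 2000.
Last Saturday of November 2000: Nov 25 2000.
December 2000 ends with Saturday Dec 30 2000.

Dec 30 2000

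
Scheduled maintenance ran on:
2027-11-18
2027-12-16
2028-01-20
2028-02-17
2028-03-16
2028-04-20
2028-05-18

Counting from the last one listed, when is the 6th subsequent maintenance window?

These are Thursdays at 28- or 35-day spacing (28, 35, 28, 28, 35, 28).
The pattern: 3rd Thursday of the month.
3rd Thursday of June 2028: 2028-06-15.
3rd Thursday of July 2028: 2028-07-20.
August 2028 — 3rd Thursday is 2028-08-17.
3rd Thursday of September 2028: 2028-09-21.
October 2028 — 3rd Thursday is 2028-10-19.
3rd Thursday of November 2028: 2028-11-16.

2028-11-16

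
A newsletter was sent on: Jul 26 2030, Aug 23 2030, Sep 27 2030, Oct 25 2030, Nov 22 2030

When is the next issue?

Dec 27 2030

Gaps: 28, 35, 28, 28 days — a mix of 28 and 35. Every date is a Friday.
Each is the 4th Friday of its month.
December 2030 — 4th Friday is Dec 27 2030.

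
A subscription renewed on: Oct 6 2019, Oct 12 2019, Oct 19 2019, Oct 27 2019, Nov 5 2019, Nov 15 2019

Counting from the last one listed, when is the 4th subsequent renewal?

Jan 4 2020

Gaps: 6, 7, 8, 9, 10 days — each gap is 1 larger than the previous one.
Next gap: 11 days. Nov 15 2019 + 11 days = Nov 26 2019.
Next gap: 12 days. Nov 26 2019 + 12 days = Dec 8 2019.
Next gap: 13 days. Dec 8 2019 + 13 days = Dec 21 2019.
Next gap: 14 days. Dec 21 2019 + 14 days = Jan 4 2020.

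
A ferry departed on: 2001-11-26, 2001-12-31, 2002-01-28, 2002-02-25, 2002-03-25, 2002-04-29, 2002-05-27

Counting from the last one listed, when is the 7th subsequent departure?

2002-12-30

These are Mondays with 35, 28, 28, 28, 35, 28-day gaps.
Each is the final Monday of its month — 2001-12-31 is past the 28th, so '4th Monday' doesn't fit.
Last Monday of June 2002: 2002-06-24.
July 2002 ends with Monday 2002-07-29.
Last Monday of August 2002: 2002-08-26.
September 2002 ends with Monday 2002-09-30.
Last Monday of October 2002: 2002-10-28.
November 2002 ends with Monday 2002-11-25.
December 2002 ends with Monday 2002-12-30.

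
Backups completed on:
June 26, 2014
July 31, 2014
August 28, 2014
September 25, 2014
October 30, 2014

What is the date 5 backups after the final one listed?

These are Thursdays with 35, 28, 28, 35-day gaps.
Each is the final Thursday of its month — July 31, 2014 is past the 28th, so '4th Thursday' doesn't fit.
Last Thursday of November 2014: November 27, 2014.
Last Thursday of December 2014: December 25, 2014.
January 2015 ends with Thursday January 29, 2015.
Last Thursday of February 2015: February 26, 2015.
March 2015 ends with Thursday March 26, 2015.

March 26, 2015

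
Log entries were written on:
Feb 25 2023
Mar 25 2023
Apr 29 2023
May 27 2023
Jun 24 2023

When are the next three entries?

Jul 29 2023, Aug 26 2023, Sep 30 2023

All Saturdays; the gaps (28, 35, 28, 28) vary with month length.
This is the last Saturday of each month.
Last Saturday of July 2023: Jul 29 2023.
Last Saturday of August 2023: Aug 26 2023.
September 2023 ends with Saturday Sep 30 2023.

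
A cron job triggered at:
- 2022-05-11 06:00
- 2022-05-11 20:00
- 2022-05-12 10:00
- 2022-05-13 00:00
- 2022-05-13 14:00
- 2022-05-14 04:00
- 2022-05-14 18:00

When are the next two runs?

Spacing: 14, 14, 14, 14, 14, 14 h — constant 14 h.
2022-05-14 18:00 + 14 h = 2022-05-15 08:00.
2022-05-15 08:00 + 14 h = 2022-05-15 22:00.

2022-05-15 08:00, 2022-05-15 22:00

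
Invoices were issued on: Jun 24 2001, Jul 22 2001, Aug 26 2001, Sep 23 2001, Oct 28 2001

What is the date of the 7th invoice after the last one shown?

May 26 2002

These are Sundays at 28- or 35-day spacing (28, 35, 28, 35).
The pattern: 4th Sunday of the month.
November 2001 — 4th Sunday is Nov 25 2001.
4th Sunday of December 2001: Dec 23 2001.
January 2002 — 4th Sunday is Jan 27 2002.
February 2002 — 4th Sunday is Feb 24 2002.
March 2002 — 4th Sunday is Mar 24 2002.
4th Sunday of April 2002: Apr 28 2002.
May 2002 — 4th Sunday is May 26 2002.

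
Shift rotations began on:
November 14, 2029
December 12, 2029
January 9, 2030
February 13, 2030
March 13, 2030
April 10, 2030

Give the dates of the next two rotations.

These are Wednesdays at 28- or 35-day spacing (28, 28, 35, 28, 28).
The pattern: 2nd Wednesday of the month.
May 2030 — 2nd Wednesday is May 8, 2030.
2nd Wednesday of June 2030: June 12, 2030.

May 8, 2030; June 12, 2030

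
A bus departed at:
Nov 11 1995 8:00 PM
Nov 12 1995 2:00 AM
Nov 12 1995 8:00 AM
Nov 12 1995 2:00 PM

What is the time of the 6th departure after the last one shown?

Gaps: 6, 6, 6 hours — each event is 6 hours after the previous one.
Nov 12 1995 2:00 PM + 6 h = Nov 12 1995 8:00 PM.
Nov 12 1995 8:00 PM + 6 h = Nov 13 1995 2:00 AM.
Nov 13 1995 2:00 AM + 6 h = Nov 13 1995 8:00 AM.
Nov 13 1995 8:00 AM + 6 h = Nov 13 1995 2:00 PM.
Nov 13 1995 2:00 PM + 6 h = Nov 13 1995 8:00 PM.
Nov 13 1995 8:00 PM + 6 h = Nov 14 1995 2:00 AM.

Nov 14 1995 2:00 AM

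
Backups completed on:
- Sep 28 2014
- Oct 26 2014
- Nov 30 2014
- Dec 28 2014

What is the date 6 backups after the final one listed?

All Sundays; the gaps (28, 35, 28) vary with month length.
This is the last Sunday of each month.
January 2015 ends with Sunday Jan 25 2015.
February 2015 ends with Sunday Feb 22 2015.
March 2015 ends with Sunday Mar 29 2015.
April 2015 ends with Sunday Apr 26 2015.
Last Sunday of May 2015: May 31 2015.
June 2015 ends with Sunday Jun 28 2015.

Jun 28 2015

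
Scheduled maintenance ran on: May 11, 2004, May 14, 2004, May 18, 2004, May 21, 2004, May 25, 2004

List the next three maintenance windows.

May 28, 2004; June 1, 2004; June 4, 2004

Every event lands on a Tuesday or Friday (gaps cycle 3, 4, 3, 4).
So the schedule is: every Tuesday and Friday.
Next Friday: May 28, 2004.
Next Tuesday: June 1, 2004.
Next Friday: June 4, 2004.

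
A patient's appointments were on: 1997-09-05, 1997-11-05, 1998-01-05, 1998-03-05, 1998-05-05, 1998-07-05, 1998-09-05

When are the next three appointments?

The day-of-month is always 5 (61, 61, 59, 61, 61, 62 days between events).
So this recurs on the 5th of every 2 months.
November 1998: 1998-11-05.
Next: January 1999 → 1999-01-05.
Next: March 1999 → 1999-03-05.

1998-11-05, 1999-01-05, 1999-03-05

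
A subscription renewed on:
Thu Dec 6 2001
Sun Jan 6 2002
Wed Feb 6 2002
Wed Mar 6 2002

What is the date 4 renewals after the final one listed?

Sat Jul 6 2002

Gaps: 31, 31, 28 days — not constant. Every event is on the 6th of the month.
Pattern: the 6th of each month.
April 2002: Sat Apr 6 2002.
Next: May 2002 → Mon May 6 2002.
Next: June 2002 → Thu Jun 6 2002.
Next: July 2002 → Sat Jul 6 2002.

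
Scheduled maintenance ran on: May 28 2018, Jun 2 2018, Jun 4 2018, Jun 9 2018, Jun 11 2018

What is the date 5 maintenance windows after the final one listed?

Jun 30 2018

Gaps: 5, 2, 5, 2 days — not constant, but cyclic with period 2.
The events fall on every Monday and Saturday.
Next Saturday: Jun 16 2018.
Next Monday: Jun 18 2018.
Next Saturday: Jun 23 2018.
The following Monday is Jun 25 2018.
Next Saturday: Jun 30 2018.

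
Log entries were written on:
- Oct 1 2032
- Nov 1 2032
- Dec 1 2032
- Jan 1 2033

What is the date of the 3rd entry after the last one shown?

Each date is the 1st; the gaps (31, 30, 31) track the month lengths.
The rule is the 1st of each month.
February 2033: Feb 1 2033.
March 2033: Mar 1 2033.
April 2033: Apr 1 2033.

Apr 1 2033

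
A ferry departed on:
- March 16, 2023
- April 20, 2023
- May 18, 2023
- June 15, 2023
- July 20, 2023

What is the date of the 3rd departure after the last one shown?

October 19, 2023

All dates are Thursdays, 35, 28, 28, 35 days apart.
Specifically, the 3rd Thursday of each month.
August 2023 — 3rd Thursday is August 17, 2023.
September 2023 — 3rd Thursday is September 21, 2023.
3rd Thursday of October 2023: October 19, 2023.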